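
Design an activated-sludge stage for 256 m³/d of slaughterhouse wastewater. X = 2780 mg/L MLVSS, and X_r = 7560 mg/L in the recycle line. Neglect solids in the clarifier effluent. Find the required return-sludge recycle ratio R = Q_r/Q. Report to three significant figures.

R ≈ 0.582

Solids balance on the clarifier gives (1+R)X = R·X_r, so R = X/(X_r − X) = 2780 / (7560 − 2780) = 0.5816.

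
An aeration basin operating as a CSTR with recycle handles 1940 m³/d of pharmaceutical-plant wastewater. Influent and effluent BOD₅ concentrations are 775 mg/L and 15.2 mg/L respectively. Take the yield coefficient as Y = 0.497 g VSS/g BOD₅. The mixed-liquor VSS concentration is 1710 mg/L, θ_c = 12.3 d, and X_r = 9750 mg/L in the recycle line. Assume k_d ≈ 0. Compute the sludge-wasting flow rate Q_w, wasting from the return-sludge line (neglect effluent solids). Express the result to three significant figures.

V·X = Y·Q·ΔS·θ_c gives V = 0.497 × 1940 × (775 − 15.2) × 12.3 / 1710 = 5269 m³.
θ_c = V·X/(Q_w·X_r) when wasting from the recycle, so Q_w = V·X/(θ_c·X_r) = 5269 × 1710 / (12.3 × 9750) = 75.14 m³/d.

Q_w ≈ 75.1 m³/d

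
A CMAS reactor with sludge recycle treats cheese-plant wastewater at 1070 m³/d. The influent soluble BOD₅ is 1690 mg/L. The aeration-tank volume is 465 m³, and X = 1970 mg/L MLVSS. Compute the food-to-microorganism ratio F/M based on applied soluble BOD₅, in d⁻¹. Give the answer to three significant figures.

Food-to-microorganism ratio F/M = Q S₀ / (V X) = 1070 × 1690 / (465.0 × 1970) = 1.974 d⁻¹.

F/M ≈ 1.97 d⁻¹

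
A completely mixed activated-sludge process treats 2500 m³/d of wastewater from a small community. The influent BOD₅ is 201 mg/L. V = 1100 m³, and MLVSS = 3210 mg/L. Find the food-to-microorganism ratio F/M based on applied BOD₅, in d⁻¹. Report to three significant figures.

F/M ≈ 0.142 d⁻¹

F/M = applied load / biomass = Q·S₀/(V·X) = 2500 × 201 / (1100 × 3210) = 0.1423 d⁻¹.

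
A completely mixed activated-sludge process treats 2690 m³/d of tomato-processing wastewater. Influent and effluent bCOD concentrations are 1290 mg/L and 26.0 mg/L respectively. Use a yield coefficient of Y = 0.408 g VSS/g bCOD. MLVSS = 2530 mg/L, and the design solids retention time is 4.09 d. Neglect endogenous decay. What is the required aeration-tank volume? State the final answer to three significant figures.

V ≈ 2240 m³

With k_d = 0 the design equation reduces to V = Y Q (S₀−S) θ_c / X = 0.408 × 2690 × (1290 − 26.0) × 4.09 / 2530 = 2243 m³.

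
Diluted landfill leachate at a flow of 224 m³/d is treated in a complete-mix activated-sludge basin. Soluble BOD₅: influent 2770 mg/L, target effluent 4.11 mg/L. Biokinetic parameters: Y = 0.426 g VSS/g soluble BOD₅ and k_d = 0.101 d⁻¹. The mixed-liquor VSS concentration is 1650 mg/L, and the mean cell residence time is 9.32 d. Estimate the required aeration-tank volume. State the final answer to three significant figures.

V ≈ 768 m³

Rearranging the biomass balance for a CMAS with decay, V = Y·Q·ΔS·θ_c / [X·(1+k_d θ_c)] = 0.426 × 224 × (2770 − 4.11) × 9.32 / [1650 × (1 + 0.101 × 9.32)] = 2.46×10^6 / 3203 = 767.9 m³.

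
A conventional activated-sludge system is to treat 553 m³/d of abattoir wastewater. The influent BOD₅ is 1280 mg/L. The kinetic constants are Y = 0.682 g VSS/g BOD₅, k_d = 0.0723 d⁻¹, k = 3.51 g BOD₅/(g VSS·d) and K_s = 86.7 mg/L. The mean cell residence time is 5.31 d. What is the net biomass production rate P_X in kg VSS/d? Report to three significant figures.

From the Monod/SRT balance for a CMAS, S = K_s·(1+k_d θ_c)/[θ_c·(Y k − k_d) − 1] = 86.7 × (1 + 0.0723 × 5.31) / [5.31 × (0.682 × 3.51 − 0.0723) − 1] = 120.0 / 11.33 = 10.59 mg/L.
Correct the yield for decay: Y_obs = Y/(1 + k_d θ_c) = 0.682 / (1 + 0.0723 × 5.31) = 0.682 / 1.384 = 0.4928.
ΔS = 1280 − 10.6 = 1269 mg/L, so the substrate removal rate is 553 × 1269/1000 = 702.0 kg BOD₅/d.
Biomass produced: P_X = Y_obs·Q·ΔS = 0.4928 × 702.0 ≈ 345.9 kg VSS/d.

P_X ≈ 346 kg VSS/d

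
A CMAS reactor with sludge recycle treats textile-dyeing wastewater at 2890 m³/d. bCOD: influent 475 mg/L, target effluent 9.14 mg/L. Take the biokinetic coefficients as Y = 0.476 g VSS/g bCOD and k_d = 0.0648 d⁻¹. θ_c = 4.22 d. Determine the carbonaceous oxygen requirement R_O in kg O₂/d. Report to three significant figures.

R_O ≈ 632 kg O₂/d

Correct the yield for decay: Y_obs = Y/(1 + k_d θ_c) = 0.476 / (1 + 0.0648 × 4.22) = 0.476 / 1.273 = 0.3738.
ΔS = 475 − 9.14 = 465.9 mg/L, so the substrate removal rate is 2890 × 465.9/1000 = 1346 kg bCOD/d.
Net sludge production P_X = 0.3738 × 1346 = 503.2 kg VSS/d.
Carbonaceous O₂ demand = substrate oxidised − cell-mass equivalent = 1346 − 1.42 × 503.2 = 631.7 kg O₂/d.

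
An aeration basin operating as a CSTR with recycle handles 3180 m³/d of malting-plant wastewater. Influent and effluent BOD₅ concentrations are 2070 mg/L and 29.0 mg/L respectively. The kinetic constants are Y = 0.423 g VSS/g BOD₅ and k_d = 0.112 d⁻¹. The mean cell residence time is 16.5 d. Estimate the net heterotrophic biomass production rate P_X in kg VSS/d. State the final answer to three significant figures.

P_X ≈ 964 kg VSS/d

Observed yield with endogenous decay: Y_obs = Y / (1 + k_d·θ_c) = 0.423 / (1 + 0.112 × 16.5) = 0.423 / 2.848 = 0.1485 g VSS/g BOD₅.
Q·(S₀ − S) = 3180 × (2070 − 29.0) × 10⁻³ = 6490 kg/d removed.
So the net sludge growth is P_X = 0.1485 × 6490 = 964.0 kg VSS/d.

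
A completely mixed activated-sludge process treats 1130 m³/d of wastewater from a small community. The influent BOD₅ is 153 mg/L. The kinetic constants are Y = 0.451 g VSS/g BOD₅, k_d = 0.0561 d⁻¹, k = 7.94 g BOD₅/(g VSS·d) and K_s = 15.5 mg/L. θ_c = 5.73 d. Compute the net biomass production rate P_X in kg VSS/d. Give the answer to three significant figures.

From the Monod/SRT balance for a CMAS, S = K_s·(1+k_d θ_c)/[θ_c·(Y k − k_d) − 1] = 15.5 × (1 + 0.0561 × 5.73) / [5.73 × (0.451 × 7.94 − 0.0561) − 1] = 20.48 / 19.20 = 1.067 mg/L.
Y_obs = Y / (1 + k_d θ_c) = 0.451 / (1 + 0.0561 × 5.73) = 0.451 / 1.321 = 0.3413.
Substrate removed = Q·(S₀ − S) = 1130 m³/d × (153 − 1.07) g/m³ = 1.72×10^5 g/d = 171.7 kg/d.
Net biomass production P_X = Y_obs × Q·(S₀ − S) = 0.3413 × 171.7 = 58.59 kg VSS/d.

P_X ≈ 58.6 kg VSS/d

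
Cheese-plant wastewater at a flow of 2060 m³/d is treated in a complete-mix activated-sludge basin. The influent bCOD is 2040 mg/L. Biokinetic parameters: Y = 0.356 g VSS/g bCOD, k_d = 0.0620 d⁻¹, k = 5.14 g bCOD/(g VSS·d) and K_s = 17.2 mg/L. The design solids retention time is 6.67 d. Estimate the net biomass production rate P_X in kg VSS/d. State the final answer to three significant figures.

From the Monod/SRT balance for a CMAS, S = K_s·(1+k_d θ_c)/[θ_c·(Y k − k_d) − 1] = 17.2 × (1 + 0.0620 × 6.67) / [6.67 × (0.356 × 5.14 − 0.0620) − 1] = 24.31 / 10.79 = 2.253 mg/L.
Y_obs = Y / (1 + k_d θ_c) = 0.356 / (1 + 0.0620 × 6.67) = 0.356 / 1.414 = 0.2518.
Mass of bCOD removed per day: Q(S₀ − S) = 2060 × 2038 g/m³ = 4198 kg/d.
So the net sludge growth is P_X = 0.2518 × 4198 = 1057 kg VSS/d.

P_X ≈ 1060 kg VSS/d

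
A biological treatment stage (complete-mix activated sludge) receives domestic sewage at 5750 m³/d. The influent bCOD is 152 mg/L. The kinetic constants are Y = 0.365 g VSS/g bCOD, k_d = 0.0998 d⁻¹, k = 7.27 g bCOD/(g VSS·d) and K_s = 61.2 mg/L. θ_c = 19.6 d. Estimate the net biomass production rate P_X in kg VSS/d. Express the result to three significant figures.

From the Monod/SRT balance for a CMAS, S = K_s·(1+k_d θ_c)/[θ_c·(Y k − k_d) − 1] = 61.2 × (1 + 0.0998 × 19.6) / [19.6 × (0.365 × 7.27 − 0.0998) − 1] = 180.9 / 49.05 = 3.688 mg/L.
Y_obs = Y / (1 + k_d θ_c) = 0.365 / (1 + 0.0998 × 19.6) = 0.365 / 2.956 = 0.1235.
Mass of bCOD removed per day: Q(S₀ − S) = 5750 × 148.3 g/m³ = 852.8 kg/d.
Biomass produced: P_X = Y_obs·Q·ΔS = 0.1235 × 852.8 ≈ 105.3 kg VSS/d.

P_X ≈ 105 kg VSS/d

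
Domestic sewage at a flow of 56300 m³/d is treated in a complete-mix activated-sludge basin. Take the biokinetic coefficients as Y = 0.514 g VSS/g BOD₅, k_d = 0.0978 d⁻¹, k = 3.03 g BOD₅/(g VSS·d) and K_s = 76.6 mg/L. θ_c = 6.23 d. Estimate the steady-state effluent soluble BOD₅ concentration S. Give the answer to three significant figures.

S ≈ 15.2 mg/L

From the Monod/SRT balance for a CMAS, S = K_s·(1+k_d θ_c)/[θ_c·(Y k − k_d) − 1] = 76.6 × (1 + 0.0978 × 6.23) / [6.23 × (0.514 × 3.03 − 0.0978) − 1] = 123.3 / 8.093 = 15.23 mg/L.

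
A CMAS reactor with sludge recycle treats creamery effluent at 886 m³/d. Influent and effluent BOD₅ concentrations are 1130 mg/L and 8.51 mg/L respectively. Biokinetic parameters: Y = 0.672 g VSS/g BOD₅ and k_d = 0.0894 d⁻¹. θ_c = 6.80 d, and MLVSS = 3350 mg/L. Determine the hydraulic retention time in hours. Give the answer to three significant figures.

Steady-state biomass mass balance: V·X·(1 + k_d·θ_c) = Y·Q·(S₀ − S)·θ_c, so V = 0.672 × 886 × (1130 − 8.51) × 6.80 / [3350 × (1 + 0.0894 × 6.80)] = 4.54×10^6 / 5387 = 842.9 m³.
τ = V/Q = 842.9/886 = 0.9514 d, or 22.83 h.

τ ≈ 22.8 h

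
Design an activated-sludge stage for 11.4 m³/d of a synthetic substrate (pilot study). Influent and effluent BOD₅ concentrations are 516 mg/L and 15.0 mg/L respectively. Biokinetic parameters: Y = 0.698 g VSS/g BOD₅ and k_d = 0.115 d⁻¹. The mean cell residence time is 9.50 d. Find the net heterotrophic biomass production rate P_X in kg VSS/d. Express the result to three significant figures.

P_X ≈ 1.91 kg VSS/d

Y_obs = Y / (1 + k_d θ_c) = 0.698 / (1 + 0.115 × 9.50) = 0.698 / 2.093 = 0.3336.
Mass of BOD₅ removed per day: Q(S₀ − S) = 11.4 × 501.0 g/m³ = 5.711 kg/d.
Net biomass production P_X = Y_obs × Q·(S₀ − S) = 0.3336 × 5.711 = 1.905 kg VSS/d.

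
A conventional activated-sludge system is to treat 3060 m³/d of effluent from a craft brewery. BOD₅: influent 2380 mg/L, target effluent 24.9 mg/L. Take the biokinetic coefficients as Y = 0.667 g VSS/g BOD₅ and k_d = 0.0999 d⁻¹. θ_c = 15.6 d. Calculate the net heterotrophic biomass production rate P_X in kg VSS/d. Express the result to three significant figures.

Correct the yield for decay: Y_obs = Y/(1 + k_d θ_c) = 0.667 / (1 + 0.0999 × 15.6) = 0.667 / 2.558 = 0.2607.
ΔS = 2380 − 24.9 = 2355 mg/L, so the substrate removal rate is 3060 × 2355/1000 = 7207 kg BOD₅/d.
P_X = Y_obs · Q(S₀ − S) = 0.2607 × 7207 = 1879 kg VSS/d.

P_X ≈ 1880 kg VSS/d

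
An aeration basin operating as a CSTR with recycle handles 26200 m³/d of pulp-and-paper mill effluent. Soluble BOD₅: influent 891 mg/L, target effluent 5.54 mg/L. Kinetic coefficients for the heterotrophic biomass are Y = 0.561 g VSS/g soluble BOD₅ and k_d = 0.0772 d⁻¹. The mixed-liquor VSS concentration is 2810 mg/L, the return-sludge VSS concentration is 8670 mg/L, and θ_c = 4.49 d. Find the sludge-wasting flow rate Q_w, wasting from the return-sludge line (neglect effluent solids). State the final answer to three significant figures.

Q_w ≈ 1110 m³/d

Steady-state biomass mass balance: V·X·(1 + k_d·θ_c) = Y·Q·(S₀ − S)·θ_c, so V = 0.561 × 26200 × (891 − 5.54) × 4.49 / [2810 × (1 + 0.0772 × 4.49)] = 5.84×10^7 / 3784 = 15443 m³.
Q_w = (V·X)/(θ_c X_r) = 15443 × 2810 / (4.49 × 8670) = 1115 m³/d.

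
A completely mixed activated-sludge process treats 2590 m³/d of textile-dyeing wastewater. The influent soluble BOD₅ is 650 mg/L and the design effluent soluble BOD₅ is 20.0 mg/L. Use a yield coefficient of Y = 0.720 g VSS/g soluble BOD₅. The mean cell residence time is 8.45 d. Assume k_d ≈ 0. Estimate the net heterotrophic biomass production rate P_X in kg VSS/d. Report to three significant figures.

With endogenous decay neglected, the observed yield equals the true yield: Y_obs = Y = 0.720 g VSS/g soluble BOD₅.
ΔS = 650 − 20.0 = 630.0 mg/L, so the substrate removal rate is 2590 × 630.0/1000 = 1632 kg soluble BOD₅/d.
P_X = Y_obs · Q(S₀ − S) = 0.7200 × 1632 = 1175 kg VSS/d.

P_X ≈ 1170 kg VSS/d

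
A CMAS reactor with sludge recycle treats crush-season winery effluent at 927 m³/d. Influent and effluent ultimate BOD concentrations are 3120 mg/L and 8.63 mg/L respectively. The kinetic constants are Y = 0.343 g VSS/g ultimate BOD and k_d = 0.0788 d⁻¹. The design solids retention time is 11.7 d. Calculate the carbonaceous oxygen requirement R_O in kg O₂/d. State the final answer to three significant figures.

Y_obs = Y / (1 + k_d θ_c) = 0.343 / (1 + 0.0788 × 11.7) = 0.343 / 1.922 = 0.1785.
Substrate removed = Q·(S₀ − S) = 927 m³/d × (3120 − 8.63) g/m³ = 2.88×10^6 g/d = 2884 kg/d.
Net sludge production P_X = 0.1785 × 2884 = 514.7 kg VSS/d.
R_O = Q·(S₀ − S) − 1.42·P_X = 2884 − 1.42 × 514.7 = 2153 kg O₂/d.

R_O ≈ 2150 kg O₂/d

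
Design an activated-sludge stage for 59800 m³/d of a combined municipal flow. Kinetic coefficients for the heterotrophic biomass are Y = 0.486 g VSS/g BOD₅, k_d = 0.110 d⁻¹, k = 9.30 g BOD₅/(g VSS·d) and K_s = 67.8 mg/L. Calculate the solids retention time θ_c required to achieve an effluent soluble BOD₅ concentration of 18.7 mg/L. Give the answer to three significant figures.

Specific growth rate at S = 18.7 mg/L: μ = YkS/(K_s+S) = 0.486·9.30·18.7/(67.8+18.7) = 0.9771 d⁻¹.
θ_c = 1/(μ − k_d) = 1/(0.9771 − 0.110) = 1/0.8671 = 1.153 d.

θ_c ≈ 1.15 d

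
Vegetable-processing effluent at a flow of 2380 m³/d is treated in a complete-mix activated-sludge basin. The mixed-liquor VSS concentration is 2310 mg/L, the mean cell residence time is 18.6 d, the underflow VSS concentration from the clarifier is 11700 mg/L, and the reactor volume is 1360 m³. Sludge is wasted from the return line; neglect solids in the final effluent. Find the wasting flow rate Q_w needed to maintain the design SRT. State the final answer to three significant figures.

θ_c = V·X/(Q_w·X_r) when wasting from the recycle, so Q_w = V·X/(θ_c·X_r) = 1360 × 2310 / (18.6 × 11700) = 14.44 m³/d.

Q_w ≈ 14.4 m³/d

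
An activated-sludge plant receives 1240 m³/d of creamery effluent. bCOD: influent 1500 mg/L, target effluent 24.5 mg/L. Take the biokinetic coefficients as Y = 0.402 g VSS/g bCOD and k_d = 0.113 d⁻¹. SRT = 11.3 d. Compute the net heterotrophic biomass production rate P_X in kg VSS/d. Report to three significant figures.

Y_obs = Y / (1 + k_d θ_c) = 0.402 / (1 + 0.113 × 11.3) = 0.402 / 2.277 = 0.1766.
Q·(S₀ − S) = 1240 × (1500 − 24.5) × 10⁻³ = 1830 kg/d removed.
P_X = Y_obs · Q(S₀ − S) = 0.1766 × 1830 = 323.0 kg VSS/d.

P_X ≈ 323 kg VSS/d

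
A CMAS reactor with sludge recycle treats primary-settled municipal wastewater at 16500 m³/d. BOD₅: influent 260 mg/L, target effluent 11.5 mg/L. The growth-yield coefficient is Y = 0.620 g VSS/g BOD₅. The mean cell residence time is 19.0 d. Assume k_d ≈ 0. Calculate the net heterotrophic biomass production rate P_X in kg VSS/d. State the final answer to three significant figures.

P_X ≈ 2540 kg VSS/d

With endogenous decay neglected, the observed yield equals the true yield: Y_obs = Y = 0.620 g VSS/g BOD₅.
Q·(S₀ − S) = 16500 × (260 − 11.5) × 10⁻³ = 4100 kg/d removed.
P_X = Y_obs · Q(S₀ − S) = 0.6200 × 4100 = 2542 kg VSS/d.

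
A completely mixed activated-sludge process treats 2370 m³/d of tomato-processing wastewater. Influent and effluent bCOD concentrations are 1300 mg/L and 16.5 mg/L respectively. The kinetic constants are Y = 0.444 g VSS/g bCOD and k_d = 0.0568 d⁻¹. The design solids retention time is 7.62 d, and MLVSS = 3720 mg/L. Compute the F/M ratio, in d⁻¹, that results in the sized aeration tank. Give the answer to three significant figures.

F/M ≈ 0.429 d⁻¹

Rearranging the biomass balance for a CMAS with decay, V = Y·Q·ΔS·θ_c / [X·(1+k_d θ_c)] = 0.444 × 2370 × (1300 − 16.5) × 7.62 / [3720 × (1 + 0.0568 × 7.62)] = 1.03×10^7 / 5330 = 1931 m³.
F/M = Q·S₀ / (V·X) = 2370 × 1300 / (1931 × 3720) = 0.4289 g bCOD·(g VSS·d)⁻¹.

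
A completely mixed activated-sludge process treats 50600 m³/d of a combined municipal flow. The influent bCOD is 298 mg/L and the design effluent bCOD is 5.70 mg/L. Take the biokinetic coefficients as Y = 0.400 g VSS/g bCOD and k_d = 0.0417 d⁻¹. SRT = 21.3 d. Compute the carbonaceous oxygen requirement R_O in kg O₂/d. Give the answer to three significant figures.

R_O ≈ 10300 kg O₂/d

Observed yield with endogenous decay: Y_obs = Y / (1 + k_d·θ_c) = 0.400 / (1 + 0.0417 × 21.3) = 0.400 / 1.888 = 0.2118 g VSS/g bCOD.
Q·(S₀ − S) = 50600 × (298 − 5.70) × 10⁻³ = 14790 kg/d removed.
Net sludge production P_X = 0.2118 × 14790 = 3133 kg VSS/d.
Carbonaceous O₂ demand = substrate oxidised − cell-mass equivalent = 14790 − 1.42 × 3133 = 10341 kg O₂/d.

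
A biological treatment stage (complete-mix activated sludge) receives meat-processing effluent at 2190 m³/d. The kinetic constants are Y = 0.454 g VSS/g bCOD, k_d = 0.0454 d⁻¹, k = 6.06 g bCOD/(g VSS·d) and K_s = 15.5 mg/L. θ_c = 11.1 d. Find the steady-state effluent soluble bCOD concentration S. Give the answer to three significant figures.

For a completely mixed reactor with recycle the Lawrence–McCarty relation gives S = K_s·(1 + k_d·θ_c) / [θ_c·(Y·k − k_d) − 1] = 15.5 × (1 + 0.0454 × 11.1) / [11.1 × (0.454 × 6.06 − 0.0454) − 1] = 23.31 / 29.03 = 0.8029 mg/L.

S ≈ 0.803 mg/L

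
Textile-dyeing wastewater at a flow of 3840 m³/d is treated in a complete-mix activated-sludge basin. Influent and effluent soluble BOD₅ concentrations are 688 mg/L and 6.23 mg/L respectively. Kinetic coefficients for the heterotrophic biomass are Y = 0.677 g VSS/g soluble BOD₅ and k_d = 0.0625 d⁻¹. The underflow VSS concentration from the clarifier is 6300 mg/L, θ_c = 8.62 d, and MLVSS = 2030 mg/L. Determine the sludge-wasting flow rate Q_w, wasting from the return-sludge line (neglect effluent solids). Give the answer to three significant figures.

Q_w ≈ 183 m³/d

Rearranging the biomass balance for a CMAS with decay, V = Y·Q·ΔS·θ_c / [X·(1+k_d θ_c)] = 0.677 × 3840 × (688 − 6.23) × 8.62 / [2030 × (1 + 0.0625 × 8.62)] = 1.53×10^7 / 3124 = 4891 m³.
Q_w = (V·X)/(θ_c X_r) = 4891 × 2030 / (8.62 × 6300) = 182.8 m³/d.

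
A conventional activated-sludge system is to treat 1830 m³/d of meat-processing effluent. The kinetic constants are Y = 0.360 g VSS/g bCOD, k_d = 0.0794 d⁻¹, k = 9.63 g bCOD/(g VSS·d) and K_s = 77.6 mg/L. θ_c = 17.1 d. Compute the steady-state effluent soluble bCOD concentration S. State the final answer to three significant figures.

Effluent substrate depends only on kinetics and SRT: S = K_s(1 + k_d θ_c) / [θ_c(Yk − k_d) − 1] = 77.6 × (1 + 0.0794 × 17.1) / [17.1 × (0.360 × 9.63 − 0.0794) − 1] = 183.0 / 56.92 = 3.214 mg/L.

S ≈ 3.21 mg/L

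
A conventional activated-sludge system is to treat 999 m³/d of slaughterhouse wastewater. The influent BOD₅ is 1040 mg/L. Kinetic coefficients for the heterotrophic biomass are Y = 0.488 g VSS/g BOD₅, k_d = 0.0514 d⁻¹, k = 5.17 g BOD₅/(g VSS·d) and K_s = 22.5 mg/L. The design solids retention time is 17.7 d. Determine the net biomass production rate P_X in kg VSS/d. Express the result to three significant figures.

P_X ≈ 265 kg VSS/d

Effluent substrate depends only on kinetics and SRT: S = K_s(1 + k_d θ_c) / [θ_c(Yk − k_d) − 1] = 22.5 × (1 + 0.0514 × 17.7) / [17.7 × (0.488 × 5.17 − 0.0514) − 1] = 42.97 / 42.75 = 1.005 mg/L.
Correct the yield for decay: Y_obs = Y/(1 + k_d θ_c) = 0.488 / (1 + 0.0514 × 17.7) = 0.488 / 1.910 = 0.2555.
Q·(S₀ − S) = 999 × (1040 − 1.01) × 10⁻³ = 1038 kg/d removed.
Biomass produced: P_X = Y_obs·Q·ΔS = 0.2555 × 1038 ≈ 265.2 kg VSS/d.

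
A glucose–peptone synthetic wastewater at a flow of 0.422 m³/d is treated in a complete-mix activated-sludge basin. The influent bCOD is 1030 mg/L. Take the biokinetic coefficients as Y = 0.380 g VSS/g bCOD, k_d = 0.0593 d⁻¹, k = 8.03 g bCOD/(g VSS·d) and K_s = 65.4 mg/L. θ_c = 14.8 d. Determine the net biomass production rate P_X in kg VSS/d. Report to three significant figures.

P_X ≈ 0.0877 kg VSS/d

From the Monod/SRT balance for a CMAS, S = K_s·(1+k_d θ_c)/[θ_c·(Y k − k_d) − 1] = 65.4 × (1 + 0.0593 × 14.8) / [14.8 × (0.380 × 8.03 − 0.0593) − 1] = 122.8 / 43.28 = 2.837 mg/L.
Y_obs = Y / (1 + k_d θ_c) = 0.380 / (1 + 0.0593 × 14.8) = 0.380 / 1.878 = 0.2024.
ΔS = 1030 − 2.84 = 1027 mg/L, so the substrate removal rate is 0.422 × 1027/1000 = 0.4335 kg bCOD/d.
Biomass produced: P_X = Y_obs·Q·ΔS = 0.2024 × 0.4335 ≈ 0.08772 kg VSS/d.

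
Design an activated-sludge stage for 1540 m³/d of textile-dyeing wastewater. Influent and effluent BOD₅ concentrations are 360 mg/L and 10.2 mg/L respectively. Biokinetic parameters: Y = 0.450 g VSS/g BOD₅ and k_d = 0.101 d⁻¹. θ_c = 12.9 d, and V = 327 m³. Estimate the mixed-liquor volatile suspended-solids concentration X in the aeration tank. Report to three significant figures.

Solving the biomass balance for X: X = Y Q (S₀−S) θ_c / [V (1+k_d θ_c)] = 0.450 × 1540 × (360 − 10.2) × 12.9 / [327 × (1 + 0.101 × 12.9)] = 4153 mg/L.

X ≈ 4150 mg/L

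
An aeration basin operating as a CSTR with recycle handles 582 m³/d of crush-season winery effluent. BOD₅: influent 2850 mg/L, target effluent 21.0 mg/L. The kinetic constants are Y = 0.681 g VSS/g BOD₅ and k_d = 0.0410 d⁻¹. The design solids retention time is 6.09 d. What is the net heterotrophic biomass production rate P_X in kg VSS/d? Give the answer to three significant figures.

P_X ≈ 897 kg VSS/d

Correct the yield for decay: Y_obs = Y/(1 + k_d θ_c) = 0.681 / (1 + 0.0410 × 6.09) = 0.681 / 1.250 = 0.5449.
Substrate removed = Q·(S₀ − S) = 582 m³/d × (2850 − 21.0) g/m³ = 1.65×10^6 g/d = 1646 kg/d.
So the net sludge growth is P_X = 0.5449 × 1646 = 897.2 kg VSS/d.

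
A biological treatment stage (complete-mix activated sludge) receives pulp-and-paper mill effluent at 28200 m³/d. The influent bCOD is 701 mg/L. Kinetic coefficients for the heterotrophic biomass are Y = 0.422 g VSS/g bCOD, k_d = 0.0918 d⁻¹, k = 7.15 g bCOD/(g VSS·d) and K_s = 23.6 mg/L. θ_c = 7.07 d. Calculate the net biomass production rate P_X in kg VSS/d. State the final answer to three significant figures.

For a completely mixed reactor with recycle the Lawrence–McCarty relation gives S = K_s·(1 + k_d·θ_c) / [θ_c·(Y·k − k_d) − 1] = 23.6 × (1 + 0.0918 × 7.07) / [7.07 × (0.422 × 7.15 − 0.0918) − 1] = 38.92 / 19.68 = 1.977 mg/L.
Observed yield with endogenous decay: Y_obs = Y / (1 + k_d·θ_c) = 0.422 / (1 + 0.0918 × 7.07) = 0.422 / 1.649 = 0.2559 g VSS/g bCOD.
Substrate removed = Q·(S₀ − S) = 28200 m³/d × (701 − 1.98) g/m³ = 1.97×10^7 g/d = 19712 kg/d.
P_X = Y_obs · Q(S₀ − S) = 0.2559 × 19712 = 5045 kg VSS/d.

P_X ≈ 5040 kg VSS/d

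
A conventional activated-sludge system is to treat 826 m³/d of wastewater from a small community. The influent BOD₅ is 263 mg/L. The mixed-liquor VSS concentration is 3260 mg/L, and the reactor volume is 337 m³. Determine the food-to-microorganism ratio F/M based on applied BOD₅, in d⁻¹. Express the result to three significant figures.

F/M ≈ 0.198 d⁻¹

Food-to-microorganism ratio F/M = Q S₀ / (V X) = 826 × 263 / (337.0 × 3260) = 0.1977 d⁻¹.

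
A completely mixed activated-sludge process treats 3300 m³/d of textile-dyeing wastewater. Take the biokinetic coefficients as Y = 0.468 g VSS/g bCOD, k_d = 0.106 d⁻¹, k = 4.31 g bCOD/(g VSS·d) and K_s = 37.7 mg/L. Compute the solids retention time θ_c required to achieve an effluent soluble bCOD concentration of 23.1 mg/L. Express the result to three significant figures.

Specific growth rate at S = 23.1 mg/L: μ = YkS/(K_s+S) = 0.468·4.31·23.1/(37.7+23.1) = 0.7664 d⁻¹.
Then 1/θ_c = μ − k_d = 0.7664 − 0.106 = 0.6604 d⁻¹, giving θ_c = 1.514 d.

θ_c ≈ 1.51 d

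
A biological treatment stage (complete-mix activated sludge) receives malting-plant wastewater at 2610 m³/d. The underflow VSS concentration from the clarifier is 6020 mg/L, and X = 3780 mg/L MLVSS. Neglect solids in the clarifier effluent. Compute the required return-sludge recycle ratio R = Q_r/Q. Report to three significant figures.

R ≈ 1.69

Solids balance on the clarifier gives (1+R)X = R·X_r, so R = X/(X_r − X) = 3780 / (6020 − 3780) = 1.688.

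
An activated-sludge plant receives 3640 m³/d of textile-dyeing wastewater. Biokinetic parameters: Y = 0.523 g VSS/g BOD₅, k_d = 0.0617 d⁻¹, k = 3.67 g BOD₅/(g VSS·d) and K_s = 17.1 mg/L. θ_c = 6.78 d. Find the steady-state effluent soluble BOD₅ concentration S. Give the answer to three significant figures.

Effluent substrate depends only on kinetics and SRT: S = K_s(1 + k_d θ_c) / [θ_c(Yk − k_d) − 1] = 17.1 × (1 + 0.0617 × 6.78) / [6.78 × (0.523 × 3.67 − 0.0617) − 1] = 24.25 / 11.60 = 2.092 mg/L.

S ≈ 2.09 mg/L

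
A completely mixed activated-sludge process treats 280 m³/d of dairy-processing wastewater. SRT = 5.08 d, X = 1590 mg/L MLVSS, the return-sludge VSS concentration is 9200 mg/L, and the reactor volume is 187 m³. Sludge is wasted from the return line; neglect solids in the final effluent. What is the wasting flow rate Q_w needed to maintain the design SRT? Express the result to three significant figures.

Q_w ≈ 6.36 m³/d

Q_w = (V·X)/(θ_c X_r) = 187.0 × 1590 / (5.08 × 9200) = 6.362 m³/d.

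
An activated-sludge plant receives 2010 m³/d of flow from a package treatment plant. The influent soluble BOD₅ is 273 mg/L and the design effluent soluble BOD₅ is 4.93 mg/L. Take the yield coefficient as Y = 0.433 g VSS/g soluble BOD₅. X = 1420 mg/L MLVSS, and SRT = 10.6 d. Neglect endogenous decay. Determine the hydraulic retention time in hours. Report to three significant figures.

Biomass mass balance (decay neglected): V·X = Y·Q·(S₀ − S)·θ_c, so V = 0.433 × 2010 × (273 − 4.93) × 10.6 / 1420 = 1742 m³.
HRT = V/Q = 1742 m³ / 2010 m³·d⁻¹ = 0.8665 d × 24 = 20.80 h.

τ ≈ 20.8 h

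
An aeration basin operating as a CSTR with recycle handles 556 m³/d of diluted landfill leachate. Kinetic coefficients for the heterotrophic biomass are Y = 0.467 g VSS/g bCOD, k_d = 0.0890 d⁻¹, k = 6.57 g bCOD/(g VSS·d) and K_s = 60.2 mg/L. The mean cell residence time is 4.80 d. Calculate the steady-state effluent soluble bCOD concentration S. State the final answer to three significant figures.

S ≈ 6.46 mg/L

From the Monod/SRT balance for a CMAS, S = K_s·(1+k_d θ_c)/[θ_c·(Y k − k_d) − 1] = 60.2 × (1 + 0.0890 × 4.80) / [4.80 × (0.467 × 6.57 − 0.0890) − 1] = 85.92 / 13.30 = 6.460 mg/L.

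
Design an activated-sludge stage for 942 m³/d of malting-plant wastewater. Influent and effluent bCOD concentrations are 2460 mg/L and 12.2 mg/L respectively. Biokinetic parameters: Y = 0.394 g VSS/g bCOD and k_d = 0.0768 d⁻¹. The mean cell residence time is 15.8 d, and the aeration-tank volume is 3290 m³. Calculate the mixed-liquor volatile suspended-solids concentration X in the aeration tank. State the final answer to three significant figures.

Solving the biomass balance for X: X = Y Q (S₀−S) θ_c / [V (1+k_d θ_c)] = 0.394 × 942 × (2460 − 12.2) × 15.8 / [3290 × (1 + 0.0768 × 15.8)] = 1971 mg/L.

X ≈ 1970 mg/L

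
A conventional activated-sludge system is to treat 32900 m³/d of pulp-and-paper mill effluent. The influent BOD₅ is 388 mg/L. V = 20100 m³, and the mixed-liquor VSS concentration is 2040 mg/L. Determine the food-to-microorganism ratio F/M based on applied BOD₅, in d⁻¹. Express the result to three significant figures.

F/M = applied load / biomass = Q·S₀/(V·X) = 32900 × 388 / (20100 × 2040) = 0.3113 d⁻¹.

F/M ≈ 0.311 d⁻¹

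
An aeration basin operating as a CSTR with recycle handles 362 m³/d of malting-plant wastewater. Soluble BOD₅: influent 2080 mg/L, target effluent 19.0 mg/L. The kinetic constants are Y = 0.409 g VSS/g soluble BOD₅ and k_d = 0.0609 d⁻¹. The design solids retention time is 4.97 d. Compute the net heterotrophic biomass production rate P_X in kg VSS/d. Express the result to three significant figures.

P_X ≈ 234 kg VSS/d

Observed yield with endogenous decay: Y_obs = Y / (1 + k_d·θ_c) = 0.409 / (1 + 0.0609 × 4.97) = 0.409 / 1.303 = 0.3140 g VSS/g soluble BOD₅.
Mass of soluble BOD₅ removed per day: Q(S₀ − S) = 362 × 2061 g/m³ = 746.1 kg/d.
Biomass produced: P_X = Y_obs·Q·ΔS = 0.3140 × 746.1 ≈ 234.2 kg VSS/d.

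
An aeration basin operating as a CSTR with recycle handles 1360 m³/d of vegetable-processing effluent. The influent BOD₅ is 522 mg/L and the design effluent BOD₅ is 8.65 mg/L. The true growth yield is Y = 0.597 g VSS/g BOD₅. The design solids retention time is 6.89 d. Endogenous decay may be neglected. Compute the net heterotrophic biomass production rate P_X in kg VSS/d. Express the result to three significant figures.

With endogenous decay neglected, the observed yield equals the true yield: Y_obs = Y = 0.597 g VSS/g BOD₅.
ΔS = 522 − 8.65 = 513.4 mg/L, so the substrate removal rate is 1360 × 513.4/1000 = 698.2 kg BOD₅/d.
So the net sludge growth is P_X = 0.5970 × 698.2 = 416.8 kg VSS/d.

P_X ≈ 417 kg VSS/d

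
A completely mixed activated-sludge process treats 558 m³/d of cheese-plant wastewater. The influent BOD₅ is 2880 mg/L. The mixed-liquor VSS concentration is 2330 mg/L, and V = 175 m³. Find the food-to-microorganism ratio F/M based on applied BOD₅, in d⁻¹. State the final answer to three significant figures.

F/M ≈ 3.94 d⁻¹

F/M = applied load / biomass = Q·S₀/(V·X) = 558 × 2880 / (175.0 × 2330) = 3.941 d⁻¹.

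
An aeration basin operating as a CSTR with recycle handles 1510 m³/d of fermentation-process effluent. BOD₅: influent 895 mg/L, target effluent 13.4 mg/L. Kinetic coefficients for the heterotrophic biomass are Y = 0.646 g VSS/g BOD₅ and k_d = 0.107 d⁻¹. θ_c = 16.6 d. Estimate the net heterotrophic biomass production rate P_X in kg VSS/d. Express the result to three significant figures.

The observed yield is Y_obs = Y/(1 + k_d·θ_c) = 0.646 / (1 + 0.107 × 16.6) = 0.646 / 2.776 = 0.2327 g VSS per g BOD₅ removed.
ΔS = 895 − 13.4 = 881.6 mg/L, so the substrate removal rate is 1510 × 881.6/1000 = 1331 kg BOD₅/d.
P_X = Y_obs · Q(S₀ − S) = 0.2327 × 1331 = 309.8 kg VSS/d.

P_X ≈ 310 kg VSS/d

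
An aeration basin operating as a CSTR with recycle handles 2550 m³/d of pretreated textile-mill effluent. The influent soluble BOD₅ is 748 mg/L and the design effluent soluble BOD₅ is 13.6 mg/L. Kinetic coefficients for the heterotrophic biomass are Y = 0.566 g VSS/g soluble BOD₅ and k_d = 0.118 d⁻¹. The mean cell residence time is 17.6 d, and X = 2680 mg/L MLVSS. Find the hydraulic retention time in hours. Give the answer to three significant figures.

τ ≈ 21.3 h

Rearranging the biomass balance for a CMAS with decay, V = Y·Q·ΔS·θ_c / [X·(1+k_d θ_c)] = 0.566 × 2550 × (748 − 13.6) × 17.6 / [2680 × (1 + 0.118 × 17.6)] = 1.87×10^7 / 8246 = 2262 m³.
HRT = V/Q = 2262 m³ / 2550 m³·d⁻¹ = 0.8872 d × 24 = 21.29 h.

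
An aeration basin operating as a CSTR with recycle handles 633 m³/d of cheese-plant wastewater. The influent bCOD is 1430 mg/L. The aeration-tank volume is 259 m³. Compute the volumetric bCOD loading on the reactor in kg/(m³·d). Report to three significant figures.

L_v ≈ 3.49 kg bCOD/(m³·d)

Applied bCOD load per unit volume = Q·S₀/V = (633 × 1430/1000)/259.0 = 3.495 kg bCOD·m⁻³·d⁻¹.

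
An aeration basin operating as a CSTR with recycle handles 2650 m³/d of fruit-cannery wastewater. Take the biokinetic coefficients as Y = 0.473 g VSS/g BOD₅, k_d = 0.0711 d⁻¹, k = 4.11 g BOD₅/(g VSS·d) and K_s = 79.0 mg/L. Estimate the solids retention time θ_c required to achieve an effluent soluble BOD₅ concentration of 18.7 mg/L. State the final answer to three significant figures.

From 1/θ_c = Y·k·S/(K_s + S) − k_d: Y·k·S/(K_s+S) = 0.473 × 4.11 × 18.7 / (79.0 + 18.7) = 0.3721 d⁻¹.
θ_c = 1/(μ − k_d) = 1/(0.3721 − 0.0711) = 1/0.3010 = 3.322 d.

θ_c ≈ 3.32 d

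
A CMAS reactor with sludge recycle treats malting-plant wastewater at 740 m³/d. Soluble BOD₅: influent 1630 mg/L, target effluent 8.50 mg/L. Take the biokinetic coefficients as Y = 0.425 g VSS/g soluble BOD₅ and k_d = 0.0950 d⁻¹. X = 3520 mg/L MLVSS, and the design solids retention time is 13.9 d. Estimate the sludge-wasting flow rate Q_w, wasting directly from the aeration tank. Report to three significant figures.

From the SRT design equation V = Y Q (S₀−S) θ_c / [X (1 + k_d θ_c)] = 0.425 × 740 × (1630 − 8.50) × 13.9 / [3520 × (1 + 0.0950 × 13.9)] = 7.09×10^6 / 8168 = 867.8 m³.
With mixed-liquor wasting, θ_c = V/Q_w, so Q_w = V/θ_c = 867.8/13.9 = 62.43 m³/d.

Q_w ≈ 62.4 m³/d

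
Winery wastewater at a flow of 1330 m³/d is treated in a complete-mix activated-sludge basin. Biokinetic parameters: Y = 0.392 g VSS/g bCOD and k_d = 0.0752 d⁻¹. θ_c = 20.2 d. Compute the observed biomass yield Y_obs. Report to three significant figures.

Y_obs ≈ 0.156 g VSS/g bCOD

Y_obs = Y / (1 + k_d θ_c) = 0.392 / (1 + 0.0752 × 20.2) = 0.392 / 2.519 = 0.1556.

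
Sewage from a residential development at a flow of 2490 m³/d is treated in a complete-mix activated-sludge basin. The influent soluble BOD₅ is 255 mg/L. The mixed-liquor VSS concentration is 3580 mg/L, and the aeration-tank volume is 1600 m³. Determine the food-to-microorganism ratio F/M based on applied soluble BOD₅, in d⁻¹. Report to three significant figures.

F/M ≈ 0.111 d⁻¹

F/M = applied load / biomass = Q·S₀/(V·X) = 2490 × 255 / (1600 × 3580) = 0.1109 d⁻¹.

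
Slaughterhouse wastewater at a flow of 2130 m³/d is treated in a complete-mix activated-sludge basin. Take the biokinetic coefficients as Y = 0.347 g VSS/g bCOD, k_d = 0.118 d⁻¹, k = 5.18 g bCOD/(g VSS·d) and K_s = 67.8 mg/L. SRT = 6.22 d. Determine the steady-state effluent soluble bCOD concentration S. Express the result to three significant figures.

S ≈ 12.4 mg/L

Effluent substrate depends only on kinetics and SRT: S = K_s(1 + k_d θ_c) / [θ_c(Yk − k_d) − 1] = 67.8 × (1 + 0.118 × 6.22) / [6.22 × (0.347 × 5.18 − 0.118) − 1] = 117.6 / 9.446 = 12.45 mg/L.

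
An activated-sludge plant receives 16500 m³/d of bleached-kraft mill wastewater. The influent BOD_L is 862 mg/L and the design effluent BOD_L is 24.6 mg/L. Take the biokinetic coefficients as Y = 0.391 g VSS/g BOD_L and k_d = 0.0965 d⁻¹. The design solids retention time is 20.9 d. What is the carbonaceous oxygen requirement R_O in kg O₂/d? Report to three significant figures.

Correct the yield for decay: Y_obs = Y/(1 + k_d θ_c) = 0.391 / (1 + 0.0965 × 20.9) = 0.391 / 3.017 = 0.1296.
ΔS = 862 − 24.6 = 837.4 mg/L, so the substrate removal rate is 16500 × 837.4/1000 = 13817 kg BOD_L/d.
Net sludge production P_X = 0.1296 × 13817 = 1791 kg VSS/d.
Carbonaceous O₂ demand = substrate oxidised − cell-mass equivalent = 13817 − 1.42 × 1791 = 11274 kg O₂/d.

R_O ≈ 11300 kg O₂/d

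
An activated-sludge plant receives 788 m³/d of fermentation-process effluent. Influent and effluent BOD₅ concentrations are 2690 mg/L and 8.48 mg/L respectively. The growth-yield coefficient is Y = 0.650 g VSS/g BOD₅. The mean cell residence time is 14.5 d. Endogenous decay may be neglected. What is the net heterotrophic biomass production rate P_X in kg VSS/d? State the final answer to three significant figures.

No decay correction is needed, so Y_obs = Y = 0.650.
ΔS = 2690 − 8.48 = 2682 mg/L, so the substrate removal rate is 788 × 2682/1000 = 2113 kg BOD₅/d.
P_X = Y_obs · Q(S₀ − S) = 0.6500 × 2113 = 1373 kg VSS/d.

P_X ≈ 1370 kg VSS/d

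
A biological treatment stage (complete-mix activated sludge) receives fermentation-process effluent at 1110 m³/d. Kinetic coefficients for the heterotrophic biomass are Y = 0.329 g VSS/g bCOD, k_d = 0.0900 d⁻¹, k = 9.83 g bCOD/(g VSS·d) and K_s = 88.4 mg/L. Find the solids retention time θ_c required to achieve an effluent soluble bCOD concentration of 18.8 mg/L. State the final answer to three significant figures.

From 1/θ_c = Y·k·S/(K_s + S) − k_d: Y·k·S/(K_s+S) = 0.329 × 9.83 × 18.8 / (88.4 + 18.8) = 0.5672 d⁻¹.
Then 1/θ_c = μ − k_d = 0.5672 − 0.0900 = 0.4772 d⁻¹, giving θ_c = 2.096 d.

θ_c ≈ 2.10 d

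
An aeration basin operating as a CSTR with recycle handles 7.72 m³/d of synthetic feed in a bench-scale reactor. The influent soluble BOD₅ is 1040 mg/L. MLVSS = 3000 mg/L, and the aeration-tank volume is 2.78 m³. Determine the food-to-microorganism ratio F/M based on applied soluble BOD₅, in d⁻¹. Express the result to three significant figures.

F/M ≈ 0.963 d⁻¹

F/M = applied load / biomass = Q·S₀/(V·X) = 7.72 × 1040 / (2.780 × 3000) = 0.9627 d⁻¹.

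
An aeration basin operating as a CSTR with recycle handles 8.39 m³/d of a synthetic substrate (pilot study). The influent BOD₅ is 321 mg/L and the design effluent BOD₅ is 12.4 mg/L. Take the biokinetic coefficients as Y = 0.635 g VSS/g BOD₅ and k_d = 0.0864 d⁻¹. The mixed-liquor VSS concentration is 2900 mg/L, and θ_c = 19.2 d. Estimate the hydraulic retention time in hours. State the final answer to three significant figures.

τ ≈ 11.7 h

Rearranging the biomass balance for a CMAS with decay, V = Y·Q·ΔS·θ_c / [X·(1+k_d θ_c)] = 0.635 × 8.39 × (321 − 12.4) × 19.2 / [2900 × (1 + 0.0864 × 19.2)] = 3.16×10^4 / 7711 = 4.094 m³.
HRT = V/Q = 4.094 m³ / 8.39 m³·d⁻¹ = 0.4879 d × 24 = 11.71 h.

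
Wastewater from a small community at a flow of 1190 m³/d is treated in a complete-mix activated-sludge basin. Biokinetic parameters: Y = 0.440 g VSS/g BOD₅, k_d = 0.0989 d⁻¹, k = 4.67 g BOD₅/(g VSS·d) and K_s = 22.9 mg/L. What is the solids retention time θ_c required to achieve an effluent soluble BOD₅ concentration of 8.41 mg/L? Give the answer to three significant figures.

θ_c ≈ 2.21 d

Specific growth rate at S = 8.41 mg/L: μ = YkS/(K_s+S) = 0.440·4.67·8.41/(22.9+8.41) = 0.5519 d⁻¹.
1/θ_c = 0.5519 − 0.0989 = 0.4530 d⁻¹, so θ_c = 2.207 d.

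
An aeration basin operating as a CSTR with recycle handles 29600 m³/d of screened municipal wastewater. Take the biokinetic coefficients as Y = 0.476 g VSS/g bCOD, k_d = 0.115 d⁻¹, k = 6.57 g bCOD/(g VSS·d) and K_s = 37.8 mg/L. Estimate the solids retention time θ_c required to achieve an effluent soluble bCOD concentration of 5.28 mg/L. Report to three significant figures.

From 1/θ_c = Y·k·S/(K_s + S) − k_d: Y·k·S/(K_s+S) = 0.476 × 6.57 × 5.28 / (37.8 + 5.28) = 0.3833 d⁻¹.
1/θ_c = 0.3833 − 0.115 = 0.2683 d⁻¹, so θ_c = 3.727 d.

θ_c ≈ 3.73 d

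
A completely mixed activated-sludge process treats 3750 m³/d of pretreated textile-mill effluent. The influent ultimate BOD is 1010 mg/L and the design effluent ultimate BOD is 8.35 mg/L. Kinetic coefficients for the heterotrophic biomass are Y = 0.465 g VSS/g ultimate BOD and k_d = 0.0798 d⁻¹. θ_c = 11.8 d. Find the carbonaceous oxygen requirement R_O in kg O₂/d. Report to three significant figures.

R_O ≈ 2480 kg O₂/d

Y_obs = Y / (1 + k_d θ_c) = 0.465 / (1 + 0.0798 × 11.8) = 0.465 / 1.942 = 0.2395.
Mass of ultimate BOD removed per day: Q(S₀ − S) = 3750 × 1002 g/m³ = 3756 kg/d.
P_X = Y_obs·Q·(S₀ − S) = 0.2395 × 3756 = 899.6 kg VSS/d.
Carbonaceous O₂ demand = substrate oxidised − cell-mass equivalent = 3756 − 1.42 × 899.6 = 2479 kg O₂/d.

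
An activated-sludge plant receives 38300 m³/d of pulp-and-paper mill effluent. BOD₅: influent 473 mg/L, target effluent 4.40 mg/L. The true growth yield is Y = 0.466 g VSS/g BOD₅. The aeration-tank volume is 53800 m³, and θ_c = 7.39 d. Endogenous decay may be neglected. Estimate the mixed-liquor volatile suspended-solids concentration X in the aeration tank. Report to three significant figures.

From V·X = Y·Q·(S₀ − S)·θ_c (decay neglected): X = 0.466 × 38300 × (473 − 4.40) × 7.39 / 53800 = 1149 mg/L.

X ≈ 1150 mg/L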